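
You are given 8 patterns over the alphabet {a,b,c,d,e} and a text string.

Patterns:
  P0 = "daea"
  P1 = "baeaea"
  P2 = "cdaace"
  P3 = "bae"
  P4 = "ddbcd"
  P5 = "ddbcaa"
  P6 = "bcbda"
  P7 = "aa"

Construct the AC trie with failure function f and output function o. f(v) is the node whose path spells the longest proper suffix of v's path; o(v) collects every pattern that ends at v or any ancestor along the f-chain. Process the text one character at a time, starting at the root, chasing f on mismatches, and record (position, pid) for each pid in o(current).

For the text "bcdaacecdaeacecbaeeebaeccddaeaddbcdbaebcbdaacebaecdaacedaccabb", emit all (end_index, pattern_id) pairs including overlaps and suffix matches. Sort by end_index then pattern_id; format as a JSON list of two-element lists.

Build:
Trie nodes:
  n0 'ε': a→27 b→5 c→11 d→1
  n1 'd': a→2 d→17
  n2 'da': e→3
  n3 'dae': a→4
  n4 'daea': ·  [P0 ends]
  n5 'b': a→6 c→23
  n6 'ba': e→7
  n7 'bae': a→8  [P3 ends]
  n8 'baea': e→9
  n9 'baeae': a→10
  n10 'baeaea': ·  [P1 ends]
  n11 'c': d→12
  n12 'cd': a→13
  n13 'cda': a→14
  n14 'cdaa': c→15
  n15 'cdaac': e→16
  n16 'cdaace': ·  [P2 ends]
  n17 'dd': b→18
  n18 'ddb': c→19
  n19 'ddbc': a→21 d→20
  n20 'ddbcd': ·  [P4 ends]
  n21 'ddbca': a→22
  n22 'ddbcaa': ·  [P5 ends]
  n23 'bc': b→24
  n24 'bcb': d→25
  n25 'bcbd': a→26
  n26 'bcbda': ·  [P6 ends]
  n27 'a': a→28
  n28 'aa': ·  [P7 ends]

BFS fail/out derivation:
  fail(1) 'd': from fail(0)=0 chase 'd': 0 ⇒ 0;  out=∅∪out(0)=∅
  fail(5) 'b': from fail(0)=0 chase 'b': 0 ⇒ 0;  out=∅∪out(0)=∅
  fail(11) 'c': from fail(0)=0 chase 'c': 0 ⇒ 0;  out=∅∪out(0)=∅
  fail(27) 'a': from fail(0)=0 chase 'a': 0 ⇒ 0;  out=∅∪out(0)=∅
  fail(2) 'da': from fail(1)=0 chase 'a': 0 ⇒ 27;  out=∅∪out(27)=∅
  fail(6) 'ba': from fail(5)=0 chase 'a': 0 ⇒ 27;  out=∅∪out(27)=∅
  fail(12) 'cd': from fail(11)=0 chase 'd': 0 ⇒ 1;  out=∅∪out(1)=∅
  fail(17) 'dd': from fail(1)=0 chase 'd': 0 ⇒ 1;  out=∅∪out(1)=∅
  fail(23) 'bc': from fail(5)=0 chase 'c': 0 ⇒ 11;  out=∅∪out(11)=∅
  fail(28) 'aa': from fail(27)=0 chase 'a': 0 ⇒ 27;  out={7}∪out(27)={7}
  fail(3) 'dae': from fail(2)=27 chase 'e': 27→0 ⇒ 0;  out=∅∪out(0)=∅
  fail(7) 'bae': from fail(6)=27 chase 'e': 27→0 ⇒ 0;  out={3}∪out(0)={3}
  fail(13) 'cda': from fail(12)=1 chase 'a': 1 ⇒ 2;  out=∅∪out(2)=∅
  fail(18) 'ddb': from fail(17)=1 chase 'b': 1→0 ⇒ 5;  out=∅∪out(5)=∅
  fail(24) 'bcb': from fail(23)=11 chase 'b': 11→0 ⇒ 5;  out=∅∪out(5)=∅
  fail(4) 'daea': from fail(3)=0 chase 'a': 0 ⇒ 27;  out={0}∪out(27)={0}
  fail(8) 'baea': from fail(7)=0 chase 'a': 0 ⇒ 27;  out=∅∪out(27)=∅
  fail(14) 'cdaa': from fail(13)=2 chase 'a': 2→27 ⇒ 28;  out=∅∪out(28)={7}
  fail(19) 'ddbc': from fail(18)=5 chase 'c': 5 ⇒ 23;  out=∅∪out(23)=∅
  fail(25) 'bcbd': from fail(24)=5 chase 'd': 5→0 ⇒ 1;  out=∅∪out(1)=∅
  fail(9) 'baeae': from fail(8)=27 chase 'e': 27→0 ⇒ 0;  out=∅∪out(0)=∅
  fail(15) 'cdaac': from fail(14)=28 chase 'c': 28→27→0 ⇒ 11;  out=∅∪out(11)=∅
  fail(20) 'ddbcd': from fail(19)=23 chase 'd': 23→11 ⇒ 12;  out={4}∪out(12)={4}
  fail(21) 'ddbca': from fail(19)=23 chase 'a': 23→11→0 ⇒ 27;  out=∅∪out(27)=∅
  fail(26) 'bcbda': from fail(25)=1 chase 'a': 1 ⇒ 2;  out={6}∪out(2)={6}
  fail(10) 'baeaea': from fail(9)=0 chase 'a': 0 ⇒ 27;  out={1}∪out(27)={1}
  fail(16) 'cdaace': from fail(15)=11 chase 'e': 11→0 ⇒ 0;  out={2}∪out(0)={2}
  fail(22) 'ddbcaa': from fail(21)=27 chase 'a': 27 ⇒ 28;  out={5}∪out(28)={5,7}

Scan:
[0] read 'b'  n0⇒n5
[1] read 'c'  n5⇒n23
[2] read 'd'  n23⇒n12 (via fail)
[3] read 'a'  n12⇒n13
[4] read 'a'  n13⇒n14  emit P7@[3:4]
[5] read 'c'  n14⇒n15
[6] read 'e'  n15⇒n16  emit P2@[1:6]
[7] read 'c'  n16⇒n11 (via fail)
[8] read 'd'  n11⇒n12
[9] read 'a'  n12⇒n13
[10] read 'e'  n13⇒n3 (via fail)
[11] read 'a'  n3⇒n4  emit P0@[8:11]
[12] read 'c'  n4⇒n11 (via fail)
[13] read 'e'  n11⇒n0 (via fail)
[14] read 'c'  n0⇒n11
[15] read 'b'  n11⇒n5 (via fail)
[16] read 'a'  n5⇒n6
[17] read 'e'  n6⇒n7  emit P3@[15:17]
[18] read 'e'  n7⇒n0 (via fail)
[19] read 'e'  n0⇒n0
[20] read 'b'  n0⇒n5
[21] read 'a'  n5⇒n6
[22] read 'e'  n6⇒n7  emit P3@[20:22]
[23] read 'c'  n7⇒n11 (via fail)
[24] read 'c'  n11⇒n11 (via fail)
[25] read 'd'  n11⇒n12
[26] read 'd'  n12⇒n17 (via fail)
[27] read 'a'  n17⇒n2 (via fail)
[28] read 'e'  n2⇒n3
[29] read 'a'  n3⇒n4  emit P0@[26:29]
[30] read 'd'  n4⇒n1 (via fail)
[31] read 'd'  n1⇒n17
[32] read 'b'  n17⇒n18
[33] read 'c'  n18⇒n19
[34] read 'd'  n19⇒n20  emit P4@[30:34]
[35] read 'b'  n20⇒n5 (via fail)
[36] read 'a'  n5⇒n6
[37] read 'e'  n6⇒n7  emit P3@[35:37]
[38] read 'b'  n7⇒n5 (via fail)
[39] read 'c'  n5⇒n23
[40] read 'b'  n23⇒n24
[41] read 'd'  n24⇒n25
[42] read 'a'  n25⇒n26  emit P6@[38:42]
[43] read 'a'  n26⇒n28 (via fail)  emit P7@[42:43]
[44] read 'c'  n28⇒n11 (via fail)
[45] read 'e'  n11⇒n0 (via fail)
[46] read 'b'  n0⇒n5
[47] read 'a'  n5⇒n6
[48] read 'e'  n6⇒n7  emit P3@[46:48]
[49] read 'c'  n7⇒n11 (via fail)
[50] read 'd'  n11⇒n12
[51] read 'a'  n12⇒n13
[52] read 'a'  n13⇒n14  emit P7@[51:52]
[53] read 'c'  n14⇒n15
[54] read 'e'  n15⇒n16  emit P2@[49:54]
[55] read 'd'  n16⇒n1 (via fail)
[56] read 'a'  n1⇒n2
[57] read 'c'  n2⇒n11 (via fail)
[58] read 'c'  n11⇒n11 (via fail)
[59] read 'a'  n11⇒n27 (via fail)
[60] read 'b'  n27⇒n5 (via fail)
[61] read 'b'  n5⇒n5 (via fail)

Result: [[4,7],[6,2],[11,0],[17,3],[22,3],[29,0],[34,4],[37,3],[42,6],[43,7],[48,3],[52,7],[54,2]]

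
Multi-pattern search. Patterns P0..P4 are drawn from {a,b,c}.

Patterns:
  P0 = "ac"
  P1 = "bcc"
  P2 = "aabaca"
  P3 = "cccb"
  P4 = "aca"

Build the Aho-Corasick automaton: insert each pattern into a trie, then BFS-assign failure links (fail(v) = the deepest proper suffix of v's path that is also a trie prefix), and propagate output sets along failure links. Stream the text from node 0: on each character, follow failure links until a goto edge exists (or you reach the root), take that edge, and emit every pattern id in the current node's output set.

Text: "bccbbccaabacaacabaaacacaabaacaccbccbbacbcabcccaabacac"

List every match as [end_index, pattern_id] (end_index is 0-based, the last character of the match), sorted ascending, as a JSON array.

Build:
Trie nodes:
  n0 'ε': a→1 b→3 c→11
  n1 'a': a→6 c→2
  n2 'ac': a→15  ←P0
  n3 'b': c→4
  n4 'bc': c→5
  n5 'bcc': ·  ←P1
  n6 'aa': b→7
  n7 'aab': a→8
  n8 'aaba': c→9
  n9 'aabac': a→10
  n10 'aabaca': ·  ←P2
  n11 'c': c→12
  n12 'cc': c→13
  n13 'ccc': b→14
  n14 'cccb': ·  ←P3
  n15 'aca': ·  ←P4

Failure links (BFS by depth):
  n1('a'): parent n0 fail=0; on 'a' 0 → fail=0;  out ∅∪∅=∅
  n3('b'): parent n0 fail=0; on 'b' 0 → fail=0;  out ∅∪∅=∅
  n11('c'): parent n0 fail=0; on 'c' 0 → fail=0;  out ∅∪∅=∅
  n2('ac'): parent n1 fail=0; on 'c' 0 → fail=11;  out {0}∪∅={0}
  n4('bc'): parent n3 fail=0; on 'c' 0 → fail=11;  out ∅∪∅=∅
  n6('aa'): parent n1 fail=0; on 'a' 0 → fail=1;  out ∅∪∅=∅
  n12('cc'): parent n11 fail=0; on 'c' 0 → fail=11;  out ∅∪∅=∅
  n5('bcc'): parent n4 fail=11; on 'c' 11 → fail=12;  out {1}∪∅={1}
  n7('aab'): parent n6 fail=1; on 'b' 1→0 → fail=3;  out ∅∪∅=∅
  n13('ccc'): parent n12 fail=11; on 'c' 11 → fail=12;  out ∅∪∅=∅
  n15('aca'): parent n2 fail=11; on 'a' 11→0 → fail=1;  out {4}∪∅={4}
  n8('aaba'): parent n7 fail=3; on 'a' 3→0 → fail=1;  out ∅∪∅=∅
  n14('cccb'): parent n13 fail=12; on 'b' 12→11→0 → fail=3;  out {3}∪∅={3}
  n9('aabac'): parent n8 fail=1; on 'c' 1 → fail=2;  out ∅∪{0}={0}
  n10('aabaca'): parent n9 fail=2; on 'a' 2 → fail=15;  out {2}∪{4}={2,4}

Run:
[0] read 'b'  n0⇒n3
[1] read 'c'  n3⇒n4
[2] read 'c'  n4⇒n5  → match P1@[0:2]
[3] read 'b'  n5⇒n3 ·f
[4] read 'b'  n3⇒n3 ·f
[5] read 'c'  n3⇒n4
[6] read 'c'  n4⇒n5  → match P1@[4:6]
[7] read 'a'  n5⇒n1 ·f
[8] read 'a'  n1⇒n6
[9] read 'b'  n6⇒n7
[10] read 'a'  n7⇒n8
[11] read 'c'  n8⇒n9  → match P0@[10:11]
[12] read 'a'  n9⇒n10  → match P2@[7:12],P4@[10:12]
[13] read 'a'  n10⇒n6 ·f
[14] read 'c'  n6⇒n2 ·f  → match P0@[13:14]
[15] read 'a'  n2⇒n15  → match P4@[13:15]
[16] read 'b'  n15⇒n3 ·f
[17] read 'a'  n3⇒n1 ·f
[18] read 'a'  n1⇒n6
[19] read 'a'  n6⇒n6 ·f
[20] read 'c'  n6⇒n2 ·f  → match P0@[19:20]
[21] read 'a'  n2⇒n15  → match P4@[19:21]
[22] read 'c'  n15⇒n2 ·f  → match P0@[21:22]
[23] read 'a'  n2⇒n15  → match P4@[21:23]
[24] read 'a'  n15⇒n6 ·f
[25] read 'b'  n6⇒n7
[26] read 'a'  n7⇒n8
[27] read 'a'  n8⇒n6 ·f
[28] read 'c'  n6⇒n2 ·f  → match P0@[27:28]
[29] read 'a'  n2⇒n15  → match P4@[27:29]
[30] read 'c'  n15⇒n2 ·f  → match P0@[29:30]
[31] read 'c'  n2⇒n12 ·f
[32] read 'b'  n12⇒n3 ·f
[33] read 'c'  n3⇒n4
[34] read 'c'  n4⇒n5  → match P1@[32:34]
[35] read 'b'  n5⇒n3 ·f
[36] read 'b'  n3⇒n3 ·f
[37] read 'a'  n3⇒n1 ·f
[38] read 'c'  n1⇒n2  → match P0@[37:38]
[39] read 'b'  n2⇒n3 ·f
[40] read 'c'  n3⇒n4
[41] read 'a'  n4⇒n1 ·f
[42] read 'b'  n1⇒n3 ·f
[43] read 'c'  n3⇒n4
[44] read 'c'  n4⇒n5  → match P1@[42:44]
[45] read 'c'  n5⇒n13 ·f
[46] read 'a'  n13⇒n1 ·f
[47] read 'a'  n1⇒n6
[48] read 'b'  n6⇒n7
[49] read 'a'  n7⇒n8
[50] read 'c'  n8⇒n9  → match P0@[49:50]
[51] read 'a'  n9⇒n10  → match P2@[46:51],P4@[49:51]
[52] read 'c'  n10⇒n2 ·f  → match P0@[51:52]

Matches: [[2,1],[6,1],[11,0],[12,2],[12,4],[14,0],[15,4],[20,0],[21,4],[22,0],[23,4],[28,0],[29,4],[30,0],[34,1],[38,0],[44,1],[50,0],[51,2],[51,4],[52,0]]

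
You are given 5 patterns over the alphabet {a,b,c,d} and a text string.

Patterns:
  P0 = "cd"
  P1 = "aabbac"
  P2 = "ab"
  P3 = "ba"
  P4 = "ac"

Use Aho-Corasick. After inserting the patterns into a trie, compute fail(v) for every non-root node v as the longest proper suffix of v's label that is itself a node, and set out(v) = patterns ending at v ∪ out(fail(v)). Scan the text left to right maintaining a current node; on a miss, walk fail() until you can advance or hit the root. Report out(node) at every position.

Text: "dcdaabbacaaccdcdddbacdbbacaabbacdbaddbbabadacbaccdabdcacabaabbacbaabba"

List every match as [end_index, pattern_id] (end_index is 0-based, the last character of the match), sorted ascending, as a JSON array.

Construct AC machine:
Trie (insert patterns):
  n0 'ε': a→3 b→10 c→1
  n1 'c': d→2
  n2 'cd': ·  [P0 ends]
  n3 'a': a→4 b→9 c→12
  n4 'aa': b→5
  n5 'aab': b→6
  n6 'aabb': a→7
  n7 'aabba': c→8
  n8 'aabbac': ·  [P1 ends]
  n9 'ab': ·  [P2 ends]
  n10 'b': a→11
  n11 'ba': ·  [P3 ends]
  n12 'ac': ·  [P4 ends]

BFS fail/out derivation:
  fail(1) 'c': from fail(0)=0 chase 'c': 0 ⇒ 0;  out=∅∪out(0)=∅
  fail(3) 'a': from fail(0)=0 chase 'a': 0 ⇒ 0;  out=∅∪out(0)=∅
  fail(10) 'b': from fail(0)=0 chase 'b': 0 ⇒ 0;  out=∅∪out(0)=∅
  fail(2) 'cd': from fail(1)=0 chase 'd': 0 ⇒ 0;  out={0}∪out(0)={0}
  fail(4) 'aa': from fail(3)=0 chase 'a': 0 ⇒ 3;  out=∅∪out(3)=∅
  fail(9) 'ab': from fail(3)=0 chase 'b': 0 ⇒ 10;  out={2}∪out(10)={2}
  fail(11) 'ba': from fail(10)=0 chase 'a': 0 ⇒ 3;  out={3}∪out(3)={3}
  fail(12) 'ac': from fail(3)=0 chase 'c': 0 ⇒ 1;  out={4}∪out(1)={4}
  fail(5) 'aab': from fail(4)=3 chase 'b': 3 ⇒ 9;  out=∅∪out(9)={2}
  fail(6) 'aabb': from fail(5)=9 chase 'b': 9→10→0 ⇒ 10;  out=∅∪out(10)=∅
  fail(7) 'aabba': from fail(6)=10 chase 'a': 10 ⇒ 11;  out=∅∪out(11)={3}
  fail(8) 'aabbac': from fail(7)=11 chase 'c': 11→3 ⇒ 12;  out={1}∪out(12)={1,4}

Scan:
i=0 'd': node 0→0
i=1 'c': node 0→1
i=2 'd': node 1→2  emit P0@[1:2]
i=3 'a': node 2→3 ·f
i=4 'a': node 3→4
i=5 'b': node 4→5  emit P2@[4:5]
i=6 'b': node 5→6
i=7 'a': node 6→7  emit P3@[6:7]
i=8 'c': node 7→8  emit P1@[3:8],P4@[7:8]
i=9 'a': node 8→3 ·f
i=10 'a': node 3→4
i=11 'c': node 4→12 ·f  emit P4@[10:11]
i=12 'c': node 12→1 ·f
i=13 'd': node 1→2  emit P0@[12:13]
i=14 'c': node 2→1 ·f
i=15 'd': node 1→2  emit P0@[14:15]
i=16 'd': node 2→0 ·f
i=17 'd': node 0→0
i=18 'b': node 0→10
i=19 'a': node 10→11  emit P3@[18:19]
i=20 'c': node 11→12 ·f  emit P4@[19:20]
i=21 'd': node 12→2 ·f  emit P0@[20:21]
i=22 'b': node 2→10 ·f
i=23 'b': node 10→10 ·f
i=24 'a': node 10→11  emit P3@[23:24]
i=25 'c': node 11→12 ·f  emit P4@[24:25]
i=26 'a': node 12→3 ·f
i=27 'a': node 3→4
i=28 'b': node 4→5  emit P2@[27:28]
i=29 'b': node 5→6
i=30 'a': node 6→7  emit P3@[29:30]
i=31 'c': node 7→8  emit P1@[26:31],P4@[30:31]
i=32 'd': node 8→2 ·f  emit P0@[31:32]
i=33 'b': node 2→10 ·f
i=34 'a': node 10→11  emit P3@[33:34]
i=35 'd': node 11→0 ·f
i=36 'd': node 0→0
i=37 'b': node 0→10
i=38 'b': node 10→10 ·f
i=39 'a': node 10→11  emit P3@[38:39]
i=40 'b': node 11→9 ·f  emit P2@[39:40]
i=41 'a': node 9→11 ·f  emit P3@[40:41]
i=42 'd': node 11→0 ·f
i=43 'a': node 0→3
i=44 'c': node 3→12  emit P4@[43:44]
i=45 'b': node 12→10 ·f
i=46 'a': node 10→11  emit P3@[45:46]
i=47 'c': node 11→12 ·f  emit P4@[46:47]
i=48 'c': node 12→1 ·f
i=49 'd': node 1→2  emit P0@[48:49]
i=50 'a': node 2→3 ·f
i=51 'b': node 3→9  emit P2@[50:51]
i=52 'd': node 9→0 ·f
i=53 'c': node 0→1
i=54 'a': node 1→3 ·f
i=55 'c': node 3→12  emit P4@[54:55]
i=56 'a': node 12→3 ·f
i=57 'b': node 3→9  emit P2@[56:57]
i=58 'a': node 9→11 ·f  emit P3@[57:58]
i=59 'a': node 11→4 ·f
i=60 'b': node 4→5  emit P2@[59:60]
i=61 'b': node 5→6
i=62 'a': node 6→7  emit P3@[61:62]
i=63 'c': node 7→8  emit P1@[58:63],P4@[62:63]
i=64 'b': node 8→10 ·f
i=65 'a': node 10→11  emit P3@[64:65]
i=66 'a': node 11→4 ·f
i=67 'b': node 4→5  emit P2@[66:67]
i=68 'b': node 5→6
i=69 'a': node 6→7  emit P3@[68:69]

Result: [[2,0],[5,2],[7,3],[8,1],[8,4],[11,4],[13,0],[15,0],[19,3],[20,4],[21,0],[24,3],[25,4],[28,2],[30,3],[31,1],[31,4],[32,0],[34,3],[39,3],[40,2],[41,3],[44,4],[46,3],[47,4],[49,0],[51,2],[55,4],[57,2],[58,3],[60,2],[62,3],[63,1],[63,4],[65,3],[67,2],[69,3]]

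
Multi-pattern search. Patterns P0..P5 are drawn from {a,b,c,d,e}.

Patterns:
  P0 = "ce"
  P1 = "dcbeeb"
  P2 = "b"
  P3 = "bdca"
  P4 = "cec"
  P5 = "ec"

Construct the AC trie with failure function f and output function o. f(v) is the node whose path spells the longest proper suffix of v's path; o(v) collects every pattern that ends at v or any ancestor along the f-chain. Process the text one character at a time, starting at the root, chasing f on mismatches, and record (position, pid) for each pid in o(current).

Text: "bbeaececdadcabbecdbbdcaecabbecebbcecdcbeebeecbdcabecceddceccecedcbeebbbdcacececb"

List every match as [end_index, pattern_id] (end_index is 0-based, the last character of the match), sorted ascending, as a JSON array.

Build automaton:
Trie nodes:
  n0 'ε': b→9 c→1 d→3 e→14
  n1 'c': e→2
  n2 'ce': c→13  [P0 ends]
  n3 'd': c→4
  n4 'dc': b→5
  n5 'dcb': e→6
  n6 'dcbe': e→7
  n7 'dcbee': b→8
  n8 'dcbeeb': ·  [P1 ends]
  n9 'b': d→10  [P2 ends]
  n10 'bd': c→11
  n11 'bdc': a→12
  n12 'bdca': ·  [P3 ends]
  n13 'cec': ·  [P4 ends]
  n14 'e': c→15
  n15 'ec': ·  [P5 ends]

BFS fail/out derivation:
  fail(1) 'c': from fail(0)=0 chase 'c': 0 ⇒ 0;  out=∅∪out(0)=∅
  fail(3) 'd': from fail(0)=0 chase 'd': 0 ⇒ 0;  out=∅∪out(0)=∅
  fail(9) 'b': from fail(0)=0 chase 'b': 0 ⇒ 0;  out={2}∪out(0)={2}
  fail(14) 'e': from fail(0)=0 chase 'e': 0 ⇒ 0;  out=∅∪out(0)=∅
  fail(2) 'ce': from fail(1)=0 chase 'e': 0 ⇒ 14;  out={0}∪out(14)={0}
  fail(4) 'dc': from fail(3)=0 chase 'c': 0 ⇒ 1;  out=∅∪out(1)=∅
  fail(10) 'bd': from fail(9)=0 chase 'd': 0 ⇒ 3;  out=∅∪out(3)=∅
  fail(15) 'ec': from fail(14)=0 chase 'c': 0 ⇒ 1;  out={5}∪out(1)={5}
  fail(5) 'dcb': from fail(4)=1 chase 'b': 1→0 ⇒ 9;  out=∅∪out(9)={2}
  fail(11) 'bdc': from fail(10)=3 chase 'c': 3 ⇒ 4;  out=∅∪out(4)=∅
  fail(13) 'cec': from fail(2)=14 chase 'c': 14 ⇒ 15;  out={4}∪out(15)={4,5}
  fail(6) 'dcbe': from fail(5)=9 chase 'e': 9→0 ⇒ 14;  out=∅∪out(14)=∅
  fail(12) 'bdca': from fail(11)=4 chase 'a': 4→1→0 ⇒ 0;  out={3}∪out(0)={3}
  fail(7) 'dcbee': from fail(6)=14 chase 'e': 14→0 ⇒ 14;  out=∅∪out(14)=∅
  fail(8) 'dcbeeb': from fail(7)=14 chase 'b': 14→0 ⇒ 9;  out={1}∪out(9)={1,2}

Run:
[0] read 'b'  n0⇒n9  → match P2@[0:0]
[1] read 'b'  n9⇒n9 (fail-walked)  → match P2@[1:1]
[2] read 'e'  n9⇒n14 (fail-walked)
[3] read 'a'  n14⇒n0 (fail-walked)
[4] read 'e'  n0⇒n14
[5] read 'c'  n14⇒n15  → match P5@[4:5]
[6] read 'e'  n15⇒n2 (fail-walked)  → match P0@[5:6]
[7] read 'c'  n2⇒n13  → match P4@[5:7],P5@[6:7]
[8] read 'd'  n13⇒n3 (fail-walked)
[9] read 'a'  n3⇒n0 (fail-walked)
[10] read 'd'  n0⇒n3
[11] read 'c'  n3⇒n4
[12] read 'a'  n4⇒n0 (fail-walked)
[13] read 'b'  n0⇒n9  → match P2@[13:13]
[14] read 'b'  n9⇒n9 (fail-walked)  → match P2@[14:14]
[15] read 'e'  n9⇒n14 (fail-walked)
[16] read 'c'  n14⇒n15  → match P5@[15:16]
[17] read 'd'  n15⇒n3 (fail-walked)
[18] read 'b'  n3⇒n9 (fail-walked)  → match P2@[18:18]
[19] read 'b'  n9⇒n9 (fail-walked)  → match P2@[19:19]
[20] read 'd'  n9⇒n10
[21] read 'c'  n10⇒n11
[22] read 'a'  n11⇒n12  → match P3@[19:22]
[23] read 'e'  n12⇒n14 (fail-walked)
[24] read 'c'  n14⇒n15  → match P5@[23:24]
[25] read 'a'  n15⇒n0 (fail-walked)
[26] read 'b'  n0⇒n9  → match P2@[26:26]
[27] read 'b'  n9⇒n9 (fail-walked)  → match P2@[27:27]
[28] read 'e'  n9⇒n14 (fail-walked)
[29] read 'c'  n14⇒n15  → match P5@[28:29]
[30] read 'e'  n15⇒n2 (fail-walked)  → match P0@[29:30]
[31] read 'b'  n2⇒n9 (fail-walked)  → match P2@[31:31]
[32] read 'b'  n9⇒n9 (fail-walked)  → match P2@[32:32]
[33] read 'c'  n9⇒n1 (fail-walked)
[34] read 'e'  n1⇒n2  → match P0@[33:34]
[35] read 'c'  n2⇒n13  → match P4@[33:35],P5@[34:35]
[36] read 'd'  n13⇒n3 (fail-walked)
[37] read 'c'  n3⇒n4
[38] read 'b'  n4⇒n5  → match P2@[38:38]
[39] read 'e'  n5⇒n6
[40] read 'e'  n6⇒n7
[41] read 'b'  n7⇒n8  → match P1@[36:41],P2@[41:41]
[42] read 'e'  n8⇒n14 (fail-walked)
[43] read 'e'  n14⇒n14 (fail-walked)
[44] read 'c'  n14⇒n15  → match P5@[43:44]
[45] read 'b'  n15⇒n9 (fail-walked)  → match P2@[45:45]
[46] read 'd'  n9⇒n10
[47] read 'c'  n10⇒n11
[48] read 'a'  n11⇒n12  → match P3@[45:48]
[49] read 'b'  n12⇒n9 (fail-walked)  → match P2@[49:49]
[50] read 'e'  n9⇒n14 (fail-walked)
[51] read 'c'  n14⇒n15  → match P5@[50:51]
[52] read 'c'  n15⇒n1 (fail-walked)
[53] read 'e'  n1⇒n2  → match P0@[52:53]
[54] read 'd'  n2⇒n3 (fail-walked)
[55] read 'd'  n3⇒n3 (fail-walked)
[56] read 'c'  n3⇒n4
[57] read 'e'  n4⇒n2 (fail-walked)  → match P0@[56:57]
[58] read 'c'  n2⇒n13  → match P4@[56:58],P5@[57:58]
[59] read 'c'  n13⇒n1 (fail-walked)
[60] read 'e'  n1⇒n2  → match P0@[59:60]
[61] read 'c'  n2⇒n13  → match P4@[59:61],P5@[60:61]
[62] read 'e'  n13⇒n2 (fail-walked)  → match P0@[61:62]
[63] read 'd'  n2⇒n3 (fail-walked)
[64] read 'c'  n3⇒n4
[65] read 'b'  n4⇒n5  → match P2@[65:65]
[66] read 'e'  n5⇒n6
[67] read 'e'  n6⇒n7
[68] read 'b'  n7⇒n8  → match P1@[63:68],P2@[68:68]
[69] read 'b'  n8⇒n9 (fail-walked)  → match P2@[69:69]
[70] read 'b'  n9⇒n9 (fail-walked)  → match P2@[70:70]
[71] read 'd'  n9⇒n10
[72] read 'c'  n10⇒n11
[73] read 'a'  n11⇒n12  → match P3@[70:73]
[74] read 'c'  n12⇒n1 (fail-walked)
[75] read 'e'  n1⇒n2  → match P0@[74:75]
[76] read 'c'  n2⇒n13  → match P4@[74:76],P5@[75:76]
[77] read 'e'  n13⇒n2 (fail-walked)  → match P0@[76:77]
[78] read 'c'  n2⇒n13  → match P4@[76:78],P5@[77:78]
[79] read 'b'  n13⇒n9 (fail-walked)  → match P2@[79:79]

Matches: [[0,2],[1,2],[5,5],[6,0],[7,4],[7,5],[13,2],[14,2],[16,5],[18,2],[19,2],[22,3],[24,5],[26,2],[27,2],[29,5],[30,0],[31,2],[32,2],[34,0],[35,4],[35,5],[38,2],[41,1],[41,2],[44,5],[45,2],[48,3],[49,2],[51,5],[53,0],[57,0],[58,4],[58,5],[60,0],[61,4],[61,5],[62,0],[65,2],[68,1],[68,2],[69,2],[70,2],[73,3],[75,0],[76,4],[76,5],[77,0],[78,4],[78,5],[79,2]]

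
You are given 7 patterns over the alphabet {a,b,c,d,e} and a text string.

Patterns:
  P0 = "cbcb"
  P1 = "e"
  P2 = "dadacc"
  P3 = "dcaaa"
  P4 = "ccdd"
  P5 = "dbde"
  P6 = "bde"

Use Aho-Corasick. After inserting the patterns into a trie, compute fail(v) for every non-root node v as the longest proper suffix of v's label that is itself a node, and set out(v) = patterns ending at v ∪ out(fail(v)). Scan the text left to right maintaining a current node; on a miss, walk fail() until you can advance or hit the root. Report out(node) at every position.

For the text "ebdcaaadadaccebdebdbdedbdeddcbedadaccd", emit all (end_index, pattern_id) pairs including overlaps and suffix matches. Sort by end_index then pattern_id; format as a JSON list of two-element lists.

Build automaton:
Trie nodes:
  0='ε' goto b→22 c→1 d→6 e→5
  1='c' goto b→2 c→16
  2='cb' goto c→3
  3='cbc' goto b→4
  4='cbcb' goto ·  ←P0
  5='e' goto ·  ←P1
  6='d' goto a→7 b→19 c→12
  7='da' goto d→8
  8='dad' goto a→9
  9='dada' goto c→10
  10='dadac' goto c→11
  11='dadacc' goto ·  ←P2
  12='dc' goto a→13
  13='dca' goto a→14
  14='dcaa' goto a→15
  15='dcaaa' goto ·  ←P3
  16='cc' goto d→17
  17='ccd' goto d→18
  18='ccdd' goto ·  ←P4
  19='db' goto d→20
  20='dbd' goto e→21
  21='dbde' goto ·  ←P5
  22='b' goto d→23
  23='bd' goto e→24
  24='bde' goto ·  ←P6

Failure links (BFS by depth):
  n1('c'): parent n0 fail=0; on 'c' 0 → fail=0;  out ∅∪∅=∅
  n5('e'): parent n0 fail=0; on 'e' 0 → fail=0;  out {1}∪∅={1}
  n6('d'): parent n0 fail=0; on 'd' 0 → fail=0;  out ∅∪∅=∅
  n22('b'): parent n0 fail=0; on 'b' 0 → fail=0;  out ∅∪∅=∅
  n2('cb'): parent n1 fail=0; on 'b' 0 → fail=22;  out ∅∪∅=∅
  n7('da'): parent n6 fail=0; on 'a' 0 → fail=0;  out ∅∪∅=∅
  n12('dc'): parent n6 fail=0; on 'c' 0 → fail=1;  out ∅∪∅=∅
  n16('cc'): parent n1 fail=0; on 'c' 0 → fail=1;  out ∅∪∅=∅
  n19('db'): parent n6 fail=0; on 'b' 0 → fail=22;  out ∅∪∅=∅
  n23('bd'): parent n22 fail=0; on 'd' 0 → fail=6;  out ∅∪∅=∅
  n3('cbc'): parent n2 fail=22; on 'c' 22→0 → fail=1;  out ∅∪∅=∅
  n8('dad'): parent n7 fail=0; on 'd' 0 → fail=6;  out ∅∪∅=∅
  n13('dca'): parent n12 fail=1; on 'a' 1→0 → fail=0;  out ∅∪∅=∅
  n17('ccd'): parent n16 fail=1; on 'd' 1→0 → fail=6;  out ∅∪∅=∅
  n20('dbd'): parent n19 fail=22; on 'd' 22 → fail=23;  out ∅∪∅=∅
  n24('bde'): parent n23 fail=6; on 'e' 6→0 → fail=5;  out {6}∪{1}={1,6}
  n4('cbcb'): parent n3 fail=1; on 'b' 1 → fail=2;  out {0}∪∅={0}
  n9('dada'): parent n8 fail=6; on 'a' 6 → fail=7;  out ∅∪∅=∅
  n14('dcaa'): parent n13 fail=0; on 'a' 0 → fail=0;  out ∅∪∅=∅
  n18('ccdd'): parent n17 fail=6; on 'd' 6→0 → fail=6;  out {4}∪∅={4}
  n21('dbde'): parent n20 fail=23; on 'e' 23 → fail=24;  out {5}∪{1,6}={1,5,6}
  n10('dadac'): parent n9 fail=7; on 'c' 7→0 → fail=1;  out ∅∪∅=∅
  n15('dcaaa'): parent n14 fail=0; on 'a' 0 → fail=0;  out {3}∪∅={3}
  n11('dadacc'): parent n10 fail=1; on 'c' 1 → fail=16;  out {2}∪∅={2}

Text stream:
i=0 'e': node 0→5  ** P1@[0:0]
i=1 'b': node 5→22 ·f
i=2 'd': node 22→23
i=3 'c': node 23→12 ·f
i=4 'a': node 12→13
i=5 'a': node 13→14
i=6 'a': node 14→15  ** P3@[2:6]
i=7 'd': node 15→6 ·f
i=8 'a': node 6→7
i=9 'd': node 7→8
i=10 'a': node 8→9
i=11 'c': node 9→10
i=12 'c': node 10→11  ** P2@[7:12]
i=13 'e': node 11→5 ·f  ** P1@[13:13]
i=14 'b': node 5→22 ·f
i=15 'd': node 22→23
i=16 'e': node 23→24  ** P1@[16:16],P6@[14:16]
i=17 'b': node 24→22 ·f
i=18 'd': node 22→23
i=19 'b': node 23→19 ·f
i=20 'd': node 19→20
i=21 'e': node 20→21  ** P1@[21:21],P5@[18:21],P6@[19:21]
i=22 'd': node 21→6 ·f
i=23 'b': node 6→19
i=24 'd': node 19→20
i=25 'e': node 20→21  ** P1@[25:25],P5@[22:25],P6@[23:25]
i=26 'd': node 21→6 ·f
i=27 'd': node 6→6 ·f
i=28 'c': node 6→12
i=29 'b': node 12→2 ·f
i=30 'e': node 2→5 ·f  ** P1@[30:30]
i=31 'd': node 5→6 ·f
i=32 'a': node 6→7
i=33 'd': node 7→8
i=34 'a': node 8→9
i=35 'c': node 9→10
i=36 'c': node 10→11  ** P2@[31:36]
i=37 'd': node 11→17 ·f

All matches (sorted): [[0,1],[6,3],[12,2],[13,1],[16,1],[16,6],[21,1],[21,5],[21,6],[25,1],[25,5],[25,6],[30,1],[36,2]]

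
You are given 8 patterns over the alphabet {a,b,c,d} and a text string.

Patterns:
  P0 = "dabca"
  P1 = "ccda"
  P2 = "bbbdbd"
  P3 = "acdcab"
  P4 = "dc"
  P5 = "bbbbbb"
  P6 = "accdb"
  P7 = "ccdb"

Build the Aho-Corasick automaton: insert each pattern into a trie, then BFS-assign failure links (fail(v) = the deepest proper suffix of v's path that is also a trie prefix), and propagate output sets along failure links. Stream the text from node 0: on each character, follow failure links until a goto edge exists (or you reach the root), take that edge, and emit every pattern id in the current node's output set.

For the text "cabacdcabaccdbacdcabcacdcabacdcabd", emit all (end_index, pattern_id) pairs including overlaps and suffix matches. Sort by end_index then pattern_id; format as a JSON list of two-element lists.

Build automaton:
Trie (insert patterns):
  n0 'ε': a→16 b→10 c→6 d→1
  n1 'd': a→2 c→22
  n2 'da': b→3
  n3 'dab': c→4
  n4 'dabc': a→5
  n5 'dabca': ·  [P0 ends]
  n6 'c': c→7
  n7 'cc': d→8
  n8 'ccd': a→9 b→29
  n9 'ccda': ·  [P1 ends]
  n10 'b': b→11
  n11 'bb': b→12
  n12 'bbb': b→23 d→13
  n13 'bbbd': b→14
  n14 'bbbdb': d→15
  n15 'bbbdbd': ·  [P2 ends]
  n16 'a': c→17
  n17 'ac': c→26 d→18
  n18 'acd': c→19
  n19 'acdc': a→20
  n20 'acdca': b→21
  n21 'acdcab': ·  [P3 ends]
  n22 'dc': ·  [P4 ends]
  n23 'bbbb': b→24
  n24 'bbbbb': b→25
  n25 'bbbbbb': ·  [P5 ends]
  n26 'acc': d→27
  n27 'accd': b→28
  n28 'accdb': ·  [P6 ends]
  n29 'ccdb': ·  [P7 ends]

BFS fail/out derivation:
  n1('d'): parent n0 fail=0; on 'd' 0 → fail=0;  out ∅∪∅=∅
  n6('c'): parent n0 fail=0; on 'c' 0 → fail=0;  out ∅∪∅=∅
  n10('b'): parent n0 fail=0; on 'b' 0 → fail=0;  out ∅∪∅=∅
  n16('a'): parent n0 fail=0; on 'a' 0 → fail=0;  out ∅∪∅=∅
  n2('da'): parent n1 fail=0; on 'a' 0 → fail=16;  out ∅∪∅=∅
  n7('cc'): parent n6 fail=0; on 'c' 0 → fail=6;  out ∅∪∅=∅
  n11('bb'): parent n10 fail=0; on 'b' 0 → fail=10;  out ∅∪∅=∅
  n17('ac'): parent n16 fail=0; on 'c' 0 → fail=6;  out ∅∪∅=∅
  n22('dc'): parent n1 fail=0; on 'c' 0 → fail=6;  out {4}∪∅={4}
  n3('dab'): parent n2 fail=16; on 'b' 16→0 → fail=10;  out ∅∪∅=∅
  n8('ccd'): parent n7 fail=6; on 'd' 6→0 → fail=1;  out ∅∪∅=∅
  n12('bbb'): parent n11 fail=10; on 'b' 10 → fail=11;  out ∅∪∅=∅
  n18('acd'): parent n17 fail=6; on 'd' 6→0 → fail=1;  out ∅∪∅=∅
  n26('acc'): parent n17 fail=6; on 'c' 6 → fail=7;  out ∅∪∅=∅
  n4('dabc'): parent n3 fail=10; on 'c' 10→0 → fail=6;  out ∅∪∅=∅
  n9('ccda'): parent n8 fail=1; on 'a' 1 → fail=2;  out {1}∪∅={1}
  n13('bbbd'): parent n12 fail=11; on 'd' 11→10→0 → fail=1;  out ∅∪∅=∅
  n19('acdc'): parent n18 fail=1; on 'c' 1 → fail=22;  out ∅∪{4}={4}
  n23('bbbb'): parent n12 fail=11; on 'b' 11 → fail=12;  out ∅∪∅=∅
  n27('accd'): parent n26 fail=7; on 'd' 7 → fail=8;  out ∅∪∅=∅
  n29('ccdb'): parent n8 fail=1; on 'b' 1→0 → fail=10;  out {7}∪∅={7}
  n5('dabca'): parent n4 fail=6; on 'a' 6→0 → fail=16;  out {0}∪∅={0}
  n14('bbbdb'): parent n13 fail=1; on 'b' 1→0 → fail=10;  out ∅∪∅=∅
  n20('acdca'): parent n19 fail=22; on 'a' 22→6→0 → fail=16;  out ∅∪∅=∅
  n24('bbbbb'): parent n23 fail=12; on 'b' 12 → fail=23;  out ∅∪∅=∅
  n28('accdb'): parent n27 fail=8; on 'b' 8 → fail=29;  out {6}∪{7}={6,7}
  n15('bbbdbd'): parent n14 fail=10; on 'd' 10→0 → fail=1;  out {2}∪∅={2}
  n21('acdcab'): parent n20 fail=16; on 'b' 16→0 → fail=10;  out {3}∪∅={3}
  n25('bbbbbb'): parent n24 fail=23; on 'b' 23 → fail=24;  out {5}∪∅={5}

Scan:
[0] read 'c'  n0⇒n6
[1] read 'a'  n6⇒n16 ·f
[2] read 'b'  n16⇒n10 ·f
[3] read 'a'  n10⇒n16 ·f
[4] read 'c'  n16⇒n17
[5] read 'd'  n17⇒n18
[6] read 'c'  n18⇒n19  emit P4@[5:6]
[7] read 'a'  n19⇒n20
[8] read 'b'  n20⇒n21  emit P3@[3:8]
[9] read 'a'  n21⇒n16 ·f
[10] read 'c'  n16⇒n17
[11] read 'c'  n17⇒n26
[12] read 'd'  n26⇒n27
[13] read 'b'  n27⇒n28  emit P6@[9:13],P7@[10:13]
[14] read 'a'  n28⇒n16 ·f
[15] read 'c'  n16⇒n17
[16] read 'd'  n17⇒n18
[17] read 'c'  n18⇒n19  emit P4@[16:17]
[18] read 'a'  n19⇒n20
[19] read 'b'  n20⇒n21  emit P3@[14:19]
[20] read 'c'  n21⇒n6 ·f
[21] read 'a'  n6⇒n16 ·f
[22] read 'c'  n16⇒n17
[23] read 'd'  n17⇒n18
[24] read 'c'  n18⇒n19  emit P4@[23:24]
[25] read 'a'  n19⇒n20
[26] read 'b'  n20⇒n21  emit P3@[21:26]
[27] read 'a'  n21⇒n16 ·f
[28] read 'c'  n16⇒n17
[29] read 'd'  n17⇒n18
[30] read 'c'  n18⇒n19  emit P4@[29:30]
[31] read 'a'  n19⇒n20
[32] read 'b'  n20⇒n21  emit P3@[27:32]
[33] read 'd'  n21⇒n1 ·f

Result: [[6,4],[8,3],[13,6],[13,7],[17,4],[19,3],[24,4],[26,3],[30,4],[32,3]]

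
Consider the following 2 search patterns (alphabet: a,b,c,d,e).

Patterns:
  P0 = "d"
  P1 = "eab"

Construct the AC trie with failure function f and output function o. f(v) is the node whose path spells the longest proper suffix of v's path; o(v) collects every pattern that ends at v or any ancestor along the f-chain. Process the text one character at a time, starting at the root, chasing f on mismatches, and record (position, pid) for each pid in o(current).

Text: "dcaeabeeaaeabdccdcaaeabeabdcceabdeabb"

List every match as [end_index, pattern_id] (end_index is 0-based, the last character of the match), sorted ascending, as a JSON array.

Construct AC machine:
Trie (insert patterns):
  0='ε' goto d→1 e→2
  1='d' goto ·  ←P0
  2='e' goto a→3
  3='ea' goto b→4
  4='eab' goto ·  ←P1

Failure links (BFS by depth):
  n1('d'): parent n0 fail=0; on 'd' 0 → fail=0;  out {0}∪∅={0}
  n2('e'): parent n0 fail=0; on 'e' 0 → fail=0;  out ∅∪∅=∅
  n3('ea'): parent n2 fail=0; on 'a' 0 → fail=0;  out ∅∪∅=∅
  n4('eab'): parent n3 fail=0; on 'b' 0 → fail=0;  out {1}∪∅={1}

Scan:
i=0 'd': node 0→1  ** P0@[0:0]
i=1 'c': node 1→0 (via fail)
i=2 'a': node 0→0
i=3 'e': node 0→2
i=4 'a': node 2→3
i=5 'b': node 3→4  ** P1@[3:5]
i=6 'e': node 4→2 (via fail)
i=7 'e': node 2→2 (via fail)
i=8 'a': node 2→3
i=9 'a': node 3→0 (via fail)
i=10 'e': node 0→2
i=11 'a': node 2→3
i=12 'b': node 3→4  ** P1@[10:12]
i=13 'd': node 4→1 (via fail)  ** P0@[13:13]
i=14 'c': node 1→0 (via fail)
i=15 'c': node 0→0
i=16 'd': node 0→1  ** P0@[16:16]
i=17 'c': node 1→0 (via fail)
i=18 'a': node 0→0
i=19 'a': node 0→0
i=20 'e': node 0→2
i=21 'a': node 2→3
i=22 'b': node 3→4  ** P1@[20:22]
i=23 'e': node 4→2 (via fail)
i=24 'a': node 2→3
i=25 'b': node 3→4  ** P1@[23:25]
i=26 'd': node 4→1 (via fail)  ** P0@[26:26]
i=27 'c': node 1→0 (via fail)
i=28 'c': node 0→0
i=29 'e': node 0→2
i=30 'a': node 2→3
i=31 'b': node 3→4  ** P1@[29:31]
i=32 'd': node 4→1 (via fail)  ** P0@[32:32]
i=33 'e': node 1→2 (via fail)
i=34 'a': node 2→3
i=35 'b': node 3→4  ** P1@[33:35]
i=36 'b': node 4→0 (via fail)

Matches: [[0,0],[5,1],[12,1],[13,0],[16,0],[22,1],[25,1],[26,0],[31,1],[32,0],[35,1]]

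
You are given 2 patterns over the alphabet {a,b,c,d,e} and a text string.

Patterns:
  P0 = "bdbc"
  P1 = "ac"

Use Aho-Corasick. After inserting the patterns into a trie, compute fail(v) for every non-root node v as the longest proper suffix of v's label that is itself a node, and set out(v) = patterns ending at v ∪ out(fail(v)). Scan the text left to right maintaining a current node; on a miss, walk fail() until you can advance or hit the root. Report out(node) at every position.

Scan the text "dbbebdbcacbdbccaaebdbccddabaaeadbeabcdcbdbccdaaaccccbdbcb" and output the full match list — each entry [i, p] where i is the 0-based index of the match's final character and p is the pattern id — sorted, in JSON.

Build:
Trie (insert patterns):
  0='ε' goto a→5 b→1
  1='b' goto d→2
  2='bd' goto b→3
  3='bdb' goto c→4
  4='bdbc' goto ·  [P0 ends]
  5='a' goto c→6
  6='ac' goto ·  [P1 ends]

BFS fail/out derivation:
  fail(1) 'b': from fail(0)=0 chase 'b': 0 ⇒ 0;  out=∅∪out(0)=∅
  fail(5) 'a': from fail(0)=0 chase 'a': 0 ⇒ 0;  out=∅∪out(0)=∅
  fail(2) 'bd': from fail(1)=0 chase 'd': 0 ⇒ 0;  out=∅∪out(0)=∅
  fail(6) 'ac': from fail(5)=0 chase 'c': 0 ⇒ 0;  out={1}∪out(0)={1}
  fail(3) 'bdb': from fail(2)=0 chase 'b': 0 ⇒ 1;  out=∅∪out(1)=∅
  fail(4) 'bdbc': from fail(3)=1 chase 'c': 1→0 ⇒ 0;  out={0}∪out(0)={0}

Run:
pos 0 'd': at 0
pos 1 'b': at 1
pos 2 'b': at 1 (via fail)
pos 3 'e': at 0 (via fail)
pos 4 'b': at 1
pos 5 'd': at 2
pos 6 'b': at 3
pos 7 'c': at 4  emit P0@[4:7]
pos 8 'a': at 5 (via fail)
pos 9 'c': at 6  emit P1@[8:9]
pos 10 'b': at 1 (via fail)
pos 11 'd': at 2
pos 12 'b': at 3
pos 13 'c': at 4  emit P0@[10:13]
pos 14 'c': at 0 (via fail)
pos 15 'a': at 5
pos 16 'a': at 5 (via fail)
pos 17 'e': at 0 (via fail)
pos 18 'b': at 1
pos 19 'd': at 2
pos 20 'b': at 3
pos 21 'c': at 4  emit P0@[18:21]
pos 22 'c': at 0 (via fail)
pos 23 'd': at 0
pos 24 'd': at 0
pos 25 'a': at 5
pos 26 'b': at 1 (via fail)
pos 27 'a': at 5 (via fail)
pos 28 'a': at 5 (via fail)
pos 29 'e': at 0 (via fail)
pos 30 'a': at 5
pos 31 'd': at 0 (via fail)
pos 32 'b': at 1
pos 33 'e': at 0 (via fail)
pos 34 'a': at 5
pos 35 'b': at 1 (via fail)
pos 36 'c': at 0 (via fail)
pos 37 'd': at 0
pos 38 'c': at 0
pos 39 'b': at 1
pos 40 'd': at 2
pos 41 'b': at 3
pos 42 'c': at 4  emit P0@[39:42]
pos 43 'c': at 0 (via fail)
pos 44 'd': at 0
pos 45 'a': at 5
pos 46 'a': at 5 (via fail)
pos 47 'a': at 5 (via fail)
pos 48 'c': at 6  emit P1@[47:48]
pos 49 'c': at 0 (via fail)
pos 50 'c': at 0
pos 51 'c': at 0
pos 52 'b': at 1
pos 53 'd': at 2
pos 54 'b': at 3
pos 55 'c': at 4  emit P0@[52:55]
pos 56 'b': at 1 (via fail)

Matches: [[7,0],[9,1],[13,0],[21,0],[42,0],[48,1],[55,0]]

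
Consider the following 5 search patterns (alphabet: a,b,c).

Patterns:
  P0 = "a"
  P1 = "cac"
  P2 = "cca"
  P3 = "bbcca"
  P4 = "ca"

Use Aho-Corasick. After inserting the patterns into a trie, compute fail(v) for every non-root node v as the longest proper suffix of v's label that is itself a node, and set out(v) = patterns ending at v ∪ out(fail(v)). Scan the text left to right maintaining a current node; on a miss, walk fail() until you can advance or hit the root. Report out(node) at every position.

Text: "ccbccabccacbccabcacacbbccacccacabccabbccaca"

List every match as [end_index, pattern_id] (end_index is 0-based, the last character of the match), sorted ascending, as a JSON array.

Construct AC machine:
Trie (insert patterns):
  0='ε' goto a→1 b→7 c→2
  1='a' goto ·  ←P0
  2='c' goto a→3 c→5
  3='ca' goto c→4  ←P4
  4='cac' goto ·  ←P1
  5='cc' goto a→6
  6='cca' goto ·  ←P2
  7='b' goto b→8
  8='bb' goto c→9
  9='bbc' goto c→10
  10='bbcc' goto a→11
  11='bbcca' goto ·  ←P3

BFS fail/out derivation:
  fail(1) 'a': from fail(0)=0 chase 'a': 0 ⇒ 0;  out={0}∪out(0)={0}
  fail(2) 'c': from fail(0)=0 chase 'c': 0 ⇒ 0;  out=∅∪out(0)=∅
  fail(7) 'b': from fail(0)=0 chase 'b': 0 ⇒ 0;  out=∅∪out(0)=∅
  fail(3) 'ca': from fail(2)=0 chase 'a': 0 ⇒ 1;  out={4}∪out(1)={0,4}
  fail(5) 'cc': from fail(2)=0 chase 'c': 0 ⇒ 2;  out=∅∪out(2)=∅
  fail(8) 'bb': from fail(7)=0 chase 'b': 0 ⇒ 7;  out=∅∪out(7)=∅
  fail(4) 'cac': from fail(3)=1 chase 'c': 1→0 ⇒ 2;  out={1}∪out(2)={1}
  fail(6) 'cca': from fail(5)=2 chase 'a': 2 ⇒ 3;  out={2}∪out(3)={0,2,4}
  fail(9) 'bbc': from fail(8)=7 chase 'c': 7→0 ⇒ 2;  out=∅∪out(2)=∅
  fail(10) 'bbcc': from fail(9)=2 chase 'c': 2 ⇒ 5;  out=∅∪out(5)=∅
  fail(11) 'bbcca': from fail(10)=5 chase 'a': 5 ⇒ 6;  out={3}∪out(6)={0,2,3,4}

Run:
i=0 'c': node 0→2
i=1 'c': node 2→5
i=2 'b': node 5→7 (fail-walked)
i=3 'c': node 7→2 (fail-walked)
i=4 'c': node 2→5
i=5 'a': node 5→6  emit P0@[5:5],P2@[3:5],P4@[4:5]
i=6 'b': node 6→7 (fail-walked)
i=7 'c': node 7→2 (fail-walked)
i=8 'c': node 2→5
i=9 'a': node 5→6  emit P0@[9:9],P2@[7:9],P4@[8:9]
i=10 'c': node 6→4 (fail-walked)  emit P1@[8:10]
i=11 'b': node 4→7 (fail-walked)
i=12 'c': node 7→2 (fail-walked)
i=13 'c': node 2→5
i=14 'a': node 5→6  emit P0@[14:14],P2@[12:14],P4@[13:14]
i=15 'b': node 6→7 (fail-walked)
i=16 'c': node 7→2 (fail-walked)
i=17 'a': node 2→3  emit P0@[17:17],P4@[16:17]
i=18 'c': node 3→4  emit P1@[16:18]
i=19 'a': node 4→3 (fail-walked)  emit P0@[19:19],P4@[18:19]
i=20 'c': node 3→4  emit P1@[18:20]
i=21 'b': node 4→7 (fail-walked)
i=22 'b': node 7→8
i=23 'c': node 8→9
i=24 'c': node 9→10
i=25 'a': node 10→11  emit P0@[25:25],P2@[23:25],P3@[21:25],P4@[24:25]
i=26 'c': node 11→4 (fail-walked)  emit P1@[24:26]
i=27 'c': node 4→5 (fail-walked)
i=28 'c': node 5→5 (fail-walked)
i=29 'a': node 5→6  emit P0@[29:29],P2@[27:29],P4@[28:29]
i=30 'c': node 6→4 (fail-walked)  emit P1@[28:30]
i=31 'a': node 4→3 (fail-walked)  emit P0@[31:31],P4@[30:31]
i=32 'b': node 3→7 (fail-walked)
i=33 'c': node 7→2 (fail-walked)
i=34 'c': node 2→5
i=35 'a': node 5→6  emit P0@[35:35],P2@[33:35],P4@[34:35]
i=36 'b': node 6→7 (fail-walked)
i=37 'b': node 7→8
i=38 'c': node 8→9
i=39 'c': node 9→10
i=40 'a': node 10→11  emit P0@[40:40],P2@[38:40],P3@[36:40],P4@[39:40]
i=41 'c': node 11→4 (fail-walked)  emit P1@[39:41]
i=42 'a': node 4→3 (fail-walked)  emit P0@[42:42],P4@[41:42]

Matches: [[5,0],[5,2],[5,4],[9,0],[9,2],[9,4],[10,1],[14,0],[14,2],[14,4],[17,0],[17,4],[18,1],[19,0],[19,4],[20,1],[25,0],[25,2],[25,3],[25,4],[26,1],[29,0],[29,2],[29,4],[30,1],[31,0],[31,4],[35,0],[35,2],[35,4],[40,0],[40,2],[40,3],[40,4],[41,1],[42,0],[42,4]]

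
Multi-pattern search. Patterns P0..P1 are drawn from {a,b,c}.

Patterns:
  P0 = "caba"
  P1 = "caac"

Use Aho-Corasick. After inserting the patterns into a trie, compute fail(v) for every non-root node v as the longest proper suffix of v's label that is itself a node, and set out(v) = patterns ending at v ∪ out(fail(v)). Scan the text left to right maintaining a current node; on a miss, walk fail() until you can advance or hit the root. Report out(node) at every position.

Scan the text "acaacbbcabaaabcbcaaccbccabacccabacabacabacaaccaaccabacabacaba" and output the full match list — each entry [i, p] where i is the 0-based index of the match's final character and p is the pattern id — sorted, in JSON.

Build automaton:
Trie (insert patterns):
  n0 'ε': c→1
  n1 'c': a→2
  n2 'ca': a→5 b→3
  n3 'cab': a→4
  n4 'caba': ·  [P0 ends]
  n5 'caa': c→6
  n6 'caac': ·  [P1 ends]

BFS fail/out derivation:
  n1('c'): parent n0 fail=0; on 'c' 0 → fail=0;  out ∅∪∅=∅
  n2('ca'): parent n1 fail=0; on 'a' 0 → fail=0;  out ∅∪∅=∅
  n3('cab'): parent n2 fail=0; on 'b' 0 → fail=0;  out ∅∪∅=∅
  n5('caa'): parent n2 fail=0; on 'a' 0 → fail=0;  out ∅∪∅=∅
  n4('caba'): parent n3 fail=0; on 'a' 0 → fail=0;  out {0}∪∅={0}
  n6('caac'): parent n5 fail=0; on 'c' 0 → fail=1;  out {1}∪∅={1}

Scan:
pos 0 'a': at 0
pos 1 'c': at 1
pos 2 'a': at 2
pos 3 'a': at 5
pos 4 'c': at 6  → match P1@[1:4]
pos 5 'b': at 0 ·f
pos 6 'b': at 0
pos 7 'c': at 1
pos 8 'a': at 2
pos 9 'b': at 3
pos 10 'a': at 4  → match P0@[7:10]
pos 11 'a': at 0 ·f
pos 12 'a': at 0
pos 13 'b': at 0
pos 14 'c': at 1
pos 15 'b': at 0 ·f
pos 16 'c': at 1
pos 17 'a': at 2
pos 18 'a': at 5
pos 19 'c': at 6  → match P1@[16:19]
pos 20 'c': at 1 ·f
pos 21 'b': at 0 ·f
pos 22 'c': at 1
pos 23 'c': at 1 ·f
pos 24 'a': at 2
pos 25 'b': at 3
pos 26 'a': at 4  → match P0@[23:26]
pos 27 'c': at 1 ·f
pos 28 'c': at 1 ·f
pos 29 'c': at 1 ·f
pos 30 'a': at 2
pos 31 'b': at 3
pos 32 'a': at 4  → match P0@[29:32]
pos 33 'c': at 1 ·f
pos 34 'a': at 2
pos 35 'b': at 3
pos 36 'a': at 4  → match P0@[33:36]
pos 37 'c': at 1 ·f
pos 38 'a': at 2
pos 39 'b': at 3
pos 40 'a': at 4  → match P0@[37:40]
pos 41 'c': at 1 ·f
pos 42 'a': at 2
pos 43 'a': at 5
pos 44 'c': at 6  → match P1@[41:44]
pos 45 'c': at 1 ·f
pos 46 'a': at 2
pos 47 'a': at 5
pos 48 'c': at 6  → match P1@[45:48]
pos 49 'c': at 1 ·f
pos 50 'a': at 2
pos 51 'b': at 3
pos 52 'a': at 4  → match P0@[49:52]
pos 53 'c': at 1 ·f
pos 54 'a': at 2
pos 55 'b': at 3
pos 56 'a': at 4  → match P0@[53:56]
pos 57 'c': at 1 ·f
pos 58 'a': at 2
pos 59 'b': at 3
pos 60 'a': at 4  → match P0@[57:60]

All matches (sorted): [[4,1],[10,0],[19,1],[26,0],[32,0],[36,0],[40,0],[44,1],[48,1],[52,0],[56,0],[60,0]]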